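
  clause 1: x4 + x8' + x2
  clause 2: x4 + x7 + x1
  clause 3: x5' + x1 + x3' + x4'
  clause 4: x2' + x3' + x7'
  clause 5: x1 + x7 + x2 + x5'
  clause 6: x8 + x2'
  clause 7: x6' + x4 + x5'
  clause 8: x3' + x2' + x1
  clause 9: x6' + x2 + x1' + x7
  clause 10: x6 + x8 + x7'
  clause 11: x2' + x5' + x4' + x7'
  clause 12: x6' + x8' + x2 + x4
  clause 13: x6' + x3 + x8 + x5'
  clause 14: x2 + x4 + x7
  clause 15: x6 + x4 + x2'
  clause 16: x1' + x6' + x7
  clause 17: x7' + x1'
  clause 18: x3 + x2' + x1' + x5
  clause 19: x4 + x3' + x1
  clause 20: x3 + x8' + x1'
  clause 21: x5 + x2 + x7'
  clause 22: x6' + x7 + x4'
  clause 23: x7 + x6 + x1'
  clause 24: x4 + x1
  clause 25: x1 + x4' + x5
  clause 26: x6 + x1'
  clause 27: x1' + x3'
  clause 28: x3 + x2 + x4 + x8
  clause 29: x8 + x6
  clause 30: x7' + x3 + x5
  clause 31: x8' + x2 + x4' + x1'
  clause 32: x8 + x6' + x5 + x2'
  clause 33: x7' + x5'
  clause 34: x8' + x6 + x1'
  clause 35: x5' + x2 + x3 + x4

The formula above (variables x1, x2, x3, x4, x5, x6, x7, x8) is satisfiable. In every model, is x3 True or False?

Suppose x3 = 1.
(x1') alone gives x1 = 0.
(x2') alone gives x2 = 0.
(x4) alone gives x4 = 1.
(x5') alone gives x5 = 0.
Now (x5) is unsatisfied and unit — conflict.
So every satisfying assignment has x3 = False.

False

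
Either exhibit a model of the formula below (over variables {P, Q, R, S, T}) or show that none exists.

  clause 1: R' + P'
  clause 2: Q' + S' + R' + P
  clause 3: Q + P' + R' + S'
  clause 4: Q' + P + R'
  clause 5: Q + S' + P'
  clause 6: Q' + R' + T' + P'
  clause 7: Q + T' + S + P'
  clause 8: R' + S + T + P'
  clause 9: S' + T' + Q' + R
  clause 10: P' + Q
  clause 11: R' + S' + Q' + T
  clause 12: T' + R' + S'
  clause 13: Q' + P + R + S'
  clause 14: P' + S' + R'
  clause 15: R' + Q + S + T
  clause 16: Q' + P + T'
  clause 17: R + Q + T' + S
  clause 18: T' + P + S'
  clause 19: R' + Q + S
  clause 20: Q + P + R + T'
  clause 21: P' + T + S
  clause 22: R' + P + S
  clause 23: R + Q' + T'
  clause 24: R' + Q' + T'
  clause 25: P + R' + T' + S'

P: 0,  Q: 1,  R: 0,  S: 0,  T: 0

Suppose R = 0.
Suppose P = 0.
Suppose Q = 1.
From the singleton clause (S'), S = 0.
From the singleton clause (T'), T = 0.
All clauses are satisfied.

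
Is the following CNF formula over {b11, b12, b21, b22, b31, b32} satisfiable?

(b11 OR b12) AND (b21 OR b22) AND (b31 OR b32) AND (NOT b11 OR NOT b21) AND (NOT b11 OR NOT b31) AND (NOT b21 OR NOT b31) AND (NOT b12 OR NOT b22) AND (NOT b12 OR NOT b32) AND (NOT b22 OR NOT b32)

No, unsatisfiable

Branch on b11: set b11 = true.
(NOT b21) alone gives b21 = false.
(b22) alone gives b22 = true.
(NOT b31) alone gives b31 = false.
(b32) alone gives b32 = true.
Now (NOT b32) is unsatisfied and unit — conflict.
Backtrack on b11: now try b11 = false.
(b12) alone gives b12 = true.
(NOT b22) alone gives b22 = false.
(b21) alone gives b21 = true.
(NOT b31) alone gives b31 = false.
(b32) alone gives b32 = true.
Now (NOT b32) is unsatisfied and unit — conflict.
Either choice for b11 ends in contradiction.
No assignment satisfies every clause.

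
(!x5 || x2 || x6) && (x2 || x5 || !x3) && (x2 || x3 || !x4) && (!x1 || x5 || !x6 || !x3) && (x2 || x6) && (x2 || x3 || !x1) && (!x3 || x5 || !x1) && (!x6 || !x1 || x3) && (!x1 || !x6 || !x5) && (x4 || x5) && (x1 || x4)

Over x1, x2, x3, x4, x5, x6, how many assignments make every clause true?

14

There are 2^6 = 64 truth assignments over (x1, x2, x3, x4, x5, x6).
Split on x2. With x2 = true, the clauses containing x2 are satisfied and !x2 drops from the rest; 13 of the 2^5 = 32 assignments to the other variables satisfy what remains.
With x2 = false, by the same count on the reduced clause set, 1 assignment works.
Total: 13 + 1 = 14.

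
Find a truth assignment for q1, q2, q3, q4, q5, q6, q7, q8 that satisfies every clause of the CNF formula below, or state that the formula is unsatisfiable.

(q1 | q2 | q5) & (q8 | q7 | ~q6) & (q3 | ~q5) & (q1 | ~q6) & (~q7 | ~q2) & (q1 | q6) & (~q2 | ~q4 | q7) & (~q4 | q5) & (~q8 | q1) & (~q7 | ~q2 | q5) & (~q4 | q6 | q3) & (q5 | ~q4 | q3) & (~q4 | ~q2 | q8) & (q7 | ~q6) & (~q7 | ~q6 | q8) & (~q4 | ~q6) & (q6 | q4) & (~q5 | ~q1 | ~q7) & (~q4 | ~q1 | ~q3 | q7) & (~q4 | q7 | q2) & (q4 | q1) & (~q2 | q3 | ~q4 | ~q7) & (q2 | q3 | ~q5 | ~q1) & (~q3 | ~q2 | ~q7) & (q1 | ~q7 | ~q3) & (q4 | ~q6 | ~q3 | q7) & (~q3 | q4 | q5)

Suppose q3 = 0.
From the singleton clause (~q5), q5 = 0.
From the singleton clause (~q4), q4 = 0.
From the singleton clause (q6), q6 = 1.
From the singleton clause (q1), q1 = 1.
From the singleton clause (q7), q7 = 1.
From the singleton clause (~q2), q2 = 0.
From the singleton clause (q8), q8 = 1.
This assignment satisfies each clause.

q1 ↦ 1; q2 ↦ 0; q3 ↦ 0; q4 ↦ 0; q5 ↦ 0; q6 ↦ 1; q7 ↦ 1; q8 ↦ 1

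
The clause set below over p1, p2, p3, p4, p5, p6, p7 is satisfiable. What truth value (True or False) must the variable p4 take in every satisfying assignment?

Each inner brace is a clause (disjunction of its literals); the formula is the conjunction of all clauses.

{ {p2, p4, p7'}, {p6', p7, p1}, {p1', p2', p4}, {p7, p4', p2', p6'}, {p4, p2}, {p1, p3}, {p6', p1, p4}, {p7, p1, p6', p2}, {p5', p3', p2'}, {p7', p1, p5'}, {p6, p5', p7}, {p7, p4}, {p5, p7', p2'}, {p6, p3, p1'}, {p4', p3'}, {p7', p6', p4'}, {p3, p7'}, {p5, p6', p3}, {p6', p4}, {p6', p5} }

Suppose p4 = 0.
Unit clause (p2) forces p2 = 1.
Unit clause (p1') forces p1 = 0.
Unit clause (p3) forces p3 = 1.
Unit clause (p6') forces p6 = 0.
Unit clause (p5') forces p5 = 0.
Unit clause (p7) forces p7 = 1.
That conflicts with the unit clause (p7').
So every satisfying assignment has p4 = True.

True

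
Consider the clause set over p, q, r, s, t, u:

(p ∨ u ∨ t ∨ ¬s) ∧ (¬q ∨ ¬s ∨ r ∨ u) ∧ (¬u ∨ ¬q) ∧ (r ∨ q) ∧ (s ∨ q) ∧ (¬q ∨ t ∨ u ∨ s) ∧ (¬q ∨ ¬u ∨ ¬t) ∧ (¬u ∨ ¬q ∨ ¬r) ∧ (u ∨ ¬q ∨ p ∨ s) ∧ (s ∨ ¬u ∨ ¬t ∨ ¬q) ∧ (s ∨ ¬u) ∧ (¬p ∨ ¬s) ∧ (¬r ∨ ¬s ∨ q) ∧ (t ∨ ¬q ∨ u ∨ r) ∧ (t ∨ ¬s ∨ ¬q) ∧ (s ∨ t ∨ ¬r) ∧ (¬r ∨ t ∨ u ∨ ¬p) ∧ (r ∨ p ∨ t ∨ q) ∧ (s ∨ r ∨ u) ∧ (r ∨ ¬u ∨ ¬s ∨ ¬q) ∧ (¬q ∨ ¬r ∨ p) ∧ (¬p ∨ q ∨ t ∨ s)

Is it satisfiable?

Branch on u: set u = False.
Branch on r: set r = True.
Branch on s: set s = False.
The clause (q) is unit, so q = True.
The clause (t) is unit, so t = True.
The clause (p) is unit, so p = True.
This assignment satisfies each clause.
A satisfying assignment: p ↦ True; q ↦ True; r ↦ True; s ↦ False; t ↦ True; u ↦ False.

Yes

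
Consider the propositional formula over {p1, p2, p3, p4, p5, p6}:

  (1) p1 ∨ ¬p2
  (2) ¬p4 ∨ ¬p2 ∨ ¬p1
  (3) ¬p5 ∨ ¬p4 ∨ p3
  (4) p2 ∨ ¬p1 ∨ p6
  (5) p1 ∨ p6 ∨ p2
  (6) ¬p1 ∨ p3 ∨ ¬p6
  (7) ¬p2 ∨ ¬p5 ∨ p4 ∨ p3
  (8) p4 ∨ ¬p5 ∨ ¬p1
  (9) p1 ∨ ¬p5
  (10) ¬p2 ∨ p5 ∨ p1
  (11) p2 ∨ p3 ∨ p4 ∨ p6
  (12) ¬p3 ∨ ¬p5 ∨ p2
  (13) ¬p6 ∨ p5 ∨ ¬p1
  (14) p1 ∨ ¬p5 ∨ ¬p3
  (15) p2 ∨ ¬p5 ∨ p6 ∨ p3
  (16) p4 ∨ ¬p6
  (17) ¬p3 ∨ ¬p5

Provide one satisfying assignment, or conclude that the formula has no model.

p1: True,  p2: True,  p3: False,  p4: False,  p5: False,  p6: False

Case p1 = True:
Case p4 = False:
(¬p5) alone gives p5 = False.
(¬p6) alone gives p6 = False.
(p2) alone gives p2 = True.
All clauses hold; p3 can take either value.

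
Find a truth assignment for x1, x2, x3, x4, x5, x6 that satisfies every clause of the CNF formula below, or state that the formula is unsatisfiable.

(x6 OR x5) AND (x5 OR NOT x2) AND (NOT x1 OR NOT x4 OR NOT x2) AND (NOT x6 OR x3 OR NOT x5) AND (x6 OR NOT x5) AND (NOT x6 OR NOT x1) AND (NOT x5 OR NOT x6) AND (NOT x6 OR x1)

Suppose x6 = true.
(NOT x1) alone gives x1 = false.
That conflicts with the unit clause (x1).
Backtrack on x6: now try x6 = false.
(x5) alone gives x5 = true.
That conflicts with the unit clause (NOT x5).
Both values of x6 lead to a conflict.

UNSATISFIABLE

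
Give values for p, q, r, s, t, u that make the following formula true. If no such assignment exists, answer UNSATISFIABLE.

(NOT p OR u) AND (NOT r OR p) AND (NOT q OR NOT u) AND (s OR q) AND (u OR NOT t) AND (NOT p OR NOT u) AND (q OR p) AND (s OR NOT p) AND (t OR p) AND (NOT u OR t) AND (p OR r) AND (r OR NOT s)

UNSATISFIABLE

Case p = false:
Unit clause (NOT r) forces r = false.
But (r) is also a unit clause — contradiction.
That branch fails; take p = true instead.
Unit clause (u) forces u = true.
But (NOT u) is also a unit clause — contradiction.
Both values of p lead to a conflict.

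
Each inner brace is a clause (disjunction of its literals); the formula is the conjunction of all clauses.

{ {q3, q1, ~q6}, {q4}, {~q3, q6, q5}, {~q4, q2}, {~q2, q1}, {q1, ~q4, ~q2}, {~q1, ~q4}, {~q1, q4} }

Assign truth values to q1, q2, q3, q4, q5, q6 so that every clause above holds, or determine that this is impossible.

From the singleton clause (q4), q4 = 1.
From the singleton clause (q2), q2 = 1.
From the singleton clause (q1), q1 = 1.
But (~q1) is also a unit clause — contradiction.

UNSATISFIABLE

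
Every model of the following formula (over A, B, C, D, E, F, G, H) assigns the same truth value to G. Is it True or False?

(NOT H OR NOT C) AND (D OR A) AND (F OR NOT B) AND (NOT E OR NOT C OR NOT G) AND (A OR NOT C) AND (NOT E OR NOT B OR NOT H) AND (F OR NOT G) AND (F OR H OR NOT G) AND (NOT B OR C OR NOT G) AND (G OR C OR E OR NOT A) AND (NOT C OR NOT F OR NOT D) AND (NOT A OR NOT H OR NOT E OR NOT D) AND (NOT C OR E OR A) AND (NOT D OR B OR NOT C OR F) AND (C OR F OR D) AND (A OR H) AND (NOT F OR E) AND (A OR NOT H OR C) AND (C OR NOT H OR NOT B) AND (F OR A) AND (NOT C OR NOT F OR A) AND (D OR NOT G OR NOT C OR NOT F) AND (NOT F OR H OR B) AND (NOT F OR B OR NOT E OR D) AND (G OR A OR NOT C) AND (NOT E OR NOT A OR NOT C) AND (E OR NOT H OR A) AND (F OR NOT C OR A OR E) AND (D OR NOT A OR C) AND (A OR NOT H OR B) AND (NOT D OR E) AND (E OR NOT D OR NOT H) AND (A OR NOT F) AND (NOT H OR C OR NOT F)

Suppose G = true.
From the singleton clause (F), F = true.
From the singleton clause (E), E = true.
From the singleton clause (NOT C), C = false.
From the singleton clause (NOT B), B = false.
From the singleton clause (H), H = true.
That conflicts with the unit clause (NOT H).
So every satisfying assignment has G = False.

False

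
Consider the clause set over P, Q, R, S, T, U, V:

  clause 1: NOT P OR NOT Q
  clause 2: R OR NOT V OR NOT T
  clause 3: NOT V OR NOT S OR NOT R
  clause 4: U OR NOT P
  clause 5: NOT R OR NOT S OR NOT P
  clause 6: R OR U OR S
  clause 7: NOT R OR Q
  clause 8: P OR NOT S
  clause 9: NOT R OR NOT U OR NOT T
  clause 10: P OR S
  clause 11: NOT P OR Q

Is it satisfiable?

No

Case P = false:
The clause (NOT S) is unit, so S = false.
Now (S) is unsatisfied and unit — conflict.
So P must be the other value — set P = true.
The clause (NOT Q) is unit, so Q = false.
Now (Q) is unsatisfied and unit — conflict.
Either choice for P ends in contradiction.
No assignment satisfies every clause.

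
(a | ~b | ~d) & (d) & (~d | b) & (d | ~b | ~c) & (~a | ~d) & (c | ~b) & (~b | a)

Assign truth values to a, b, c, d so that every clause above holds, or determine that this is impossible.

The clause (d) is unit, so d = 1.
The clause (b) is unit, so b = 1.
The clause (a) is unit, so a = 1.
Now (~a) is unsatisfied and unit — conflict.

UNSATISFIABLE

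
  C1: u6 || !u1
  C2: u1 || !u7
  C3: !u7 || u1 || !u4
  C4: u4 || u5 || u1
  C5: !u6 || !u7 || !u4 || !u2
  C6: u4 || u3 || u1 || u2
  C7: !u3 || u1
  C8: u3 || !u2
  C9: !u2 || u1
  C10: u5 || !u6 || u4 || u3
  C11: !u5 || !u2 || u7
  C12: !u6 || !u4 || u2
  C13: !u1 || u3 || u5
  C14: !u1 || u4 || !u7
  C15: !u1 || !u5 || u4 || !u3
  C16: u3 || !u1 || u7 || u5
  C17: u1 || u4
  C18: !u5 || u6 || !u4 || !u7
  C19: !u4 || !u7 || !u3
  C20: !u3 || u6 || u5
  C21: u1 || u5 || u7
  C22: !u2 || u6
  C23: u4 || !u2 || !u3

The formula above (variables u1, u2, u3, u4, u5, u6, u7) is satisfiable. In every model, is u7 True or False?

Suppose u7 = true.
The clause (u1) is unit, so u1 = true.
The clause (u6) is unit, so u6 = true.
The clause (u4) is unit, so u4 = true.
The clause (!u2) is unit, so u2 = false.
But (u2) is also a unit clause — contradiction.
So every satisfying assignment has u7 = False.

False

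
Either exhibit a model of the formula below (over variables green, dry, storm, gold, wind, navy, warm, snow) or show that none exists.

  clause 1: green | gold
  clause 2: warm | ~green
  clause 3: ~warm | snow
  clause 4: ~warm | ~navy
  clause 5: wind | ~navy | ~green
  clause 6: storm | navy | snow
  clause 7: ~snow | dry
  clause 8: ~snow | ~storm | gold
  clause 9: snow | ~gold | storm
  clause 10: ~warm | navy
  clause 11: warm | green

UNSATISFIABLE

Branch on green: set green = 1.
Unit clause (warm) forces warm = 1.
Unit clause (snow) forces snow = 1.
Unit clause (~navy) forces navy = 0.
That conflicts with the unit clause (navy).
Undo green and try green = 0.
Unit clause (gold) forces gold = 1.
Unit clause (warm) forces warm = 1.
Unit clause (snow) forces snow = 1.
Unit clause (~navy) forces navy = 0.
That conflicts with the unit clause (navy).
Both values of green lead to a conflict.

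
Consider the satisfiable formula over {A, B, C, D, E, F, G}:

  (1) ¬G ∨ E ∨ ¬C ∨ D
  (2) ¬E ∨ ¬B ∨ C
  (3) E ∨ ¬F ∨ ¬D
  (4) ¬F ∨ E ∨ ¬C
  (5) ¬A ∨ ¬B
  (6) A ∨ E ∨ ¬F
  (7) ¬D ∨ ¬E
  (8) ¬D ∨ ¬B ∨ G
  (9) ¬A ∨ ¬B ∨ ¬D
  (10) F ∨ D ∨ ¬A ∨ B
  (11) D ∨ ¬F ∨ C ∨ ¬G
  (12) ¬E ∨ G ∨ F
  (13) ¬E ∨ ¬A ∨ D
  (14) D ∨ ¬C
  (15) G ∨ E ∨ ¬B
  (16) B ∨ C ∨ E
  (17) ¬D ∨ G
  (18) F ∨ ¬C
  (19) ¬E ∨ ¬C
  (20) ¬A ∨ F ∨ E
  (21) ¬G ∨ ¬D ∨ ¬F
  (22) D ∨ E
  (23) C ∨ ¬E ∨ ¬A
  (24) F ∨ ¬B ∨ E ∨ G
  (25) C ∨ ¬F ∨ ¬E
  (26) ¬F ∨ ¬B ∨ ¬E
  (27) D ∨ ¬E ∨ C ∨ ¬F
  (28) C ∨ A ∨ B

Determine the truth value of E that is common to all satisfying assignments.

False

Suppose E = True.
The clause (¬D) is unit, so D = False.
The clause (¬A) is unit, so A = False.
The clause (¬C) is unit, so C = False.
The clause (¬B) is unit, so B = False.
But (B) is also a unit clause — contradiction.
So every satisfying assignment has E = False.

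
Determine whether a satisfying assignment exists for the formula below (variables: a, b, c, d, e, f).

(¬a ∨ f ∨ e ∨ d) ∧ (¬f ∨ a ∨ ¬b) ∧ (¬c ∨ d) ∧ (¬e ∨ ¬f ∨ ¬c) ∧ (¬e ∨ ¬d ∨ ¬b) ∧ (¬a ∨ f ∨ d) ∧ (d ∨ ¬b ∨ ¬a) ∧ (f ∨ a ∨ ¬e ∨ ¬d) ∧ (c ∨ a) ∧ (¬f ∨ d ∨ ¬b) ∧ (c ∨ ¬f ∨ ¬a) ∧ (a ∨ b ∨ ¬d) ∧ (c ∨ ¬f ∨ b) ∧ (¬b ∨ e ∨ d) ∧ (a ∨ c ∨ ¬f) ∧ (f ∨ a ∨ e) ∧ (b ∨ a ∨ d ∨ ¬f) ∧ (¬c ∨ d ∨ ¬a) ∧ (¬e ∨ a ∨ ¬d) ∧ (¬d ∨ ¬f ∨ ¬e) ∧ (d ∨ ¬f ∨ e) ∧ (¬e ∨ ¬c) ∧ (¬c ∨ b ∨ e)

Yes

Branch on c: set c = True.
(d) alone gives d = True.
(¬e) alone gives e = False.
(b) alone gives b = True.
Branch on f: set f = False.
(a) alone gives a = True.
Every clause now holds.
A satisfying assignment: a: True; b: True; c: True; d: True; e: False; f: False.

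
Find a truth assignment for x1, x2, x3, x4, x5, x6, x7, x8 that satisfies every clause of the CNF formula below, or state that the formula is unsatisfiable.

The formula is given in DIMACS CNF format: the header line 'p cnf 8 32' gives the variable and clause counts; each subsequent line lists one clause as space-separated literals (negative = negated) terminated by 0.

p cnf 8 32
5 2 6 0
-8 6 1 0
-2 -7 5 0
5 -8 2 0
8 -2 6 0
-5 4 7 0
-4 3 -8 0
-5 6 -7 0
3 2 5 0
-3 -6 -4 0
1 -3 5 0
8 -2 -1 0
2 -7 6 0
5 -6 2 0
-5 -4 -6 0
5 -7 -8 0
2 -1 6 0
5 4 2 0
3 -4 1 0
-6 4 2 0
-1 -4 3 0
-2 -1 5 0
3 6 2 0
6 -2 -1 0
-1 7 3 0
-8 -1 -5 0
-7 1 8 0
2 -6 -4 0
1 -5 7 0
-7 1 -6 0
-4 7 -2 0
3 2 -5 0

x1 ↦ False, x2 ↦ True, x3 ↦ False, x4 ↦ False, x5 ↦ False, x6 ↦ True, x7 ↦ False, x8 ↦ True

Try x5 = False.
Try x2 = True.
(¬x7) alone gives x7 = False.
(¬x1) alone gives x1 = False.
(¬x3) alone gives x3 = False.
(¬x4) alone gives x4 = False.
Try x8 = True.
(x6) alone gives x6 = True.
This assignment satisfies each clause.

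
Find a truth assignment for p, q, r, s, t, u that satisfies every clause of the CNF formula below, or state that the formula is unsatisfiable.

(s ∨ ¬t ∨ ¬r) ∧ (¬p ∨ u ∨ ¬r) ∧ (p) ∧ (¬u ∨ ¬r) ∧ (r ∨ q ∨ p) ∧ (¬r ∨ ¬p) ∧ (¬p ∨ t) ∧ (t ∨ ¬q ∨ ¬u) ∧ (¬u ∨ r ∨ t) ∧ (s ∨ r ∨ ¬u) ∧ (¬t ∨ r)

UNSATISFIABLE

Unit clause (p) forces p = True.
Unit clause (¬r) forces r = False.
Unit clause (t) forces t = True.
Now (¬t) is unsatisfied and unit — conflict.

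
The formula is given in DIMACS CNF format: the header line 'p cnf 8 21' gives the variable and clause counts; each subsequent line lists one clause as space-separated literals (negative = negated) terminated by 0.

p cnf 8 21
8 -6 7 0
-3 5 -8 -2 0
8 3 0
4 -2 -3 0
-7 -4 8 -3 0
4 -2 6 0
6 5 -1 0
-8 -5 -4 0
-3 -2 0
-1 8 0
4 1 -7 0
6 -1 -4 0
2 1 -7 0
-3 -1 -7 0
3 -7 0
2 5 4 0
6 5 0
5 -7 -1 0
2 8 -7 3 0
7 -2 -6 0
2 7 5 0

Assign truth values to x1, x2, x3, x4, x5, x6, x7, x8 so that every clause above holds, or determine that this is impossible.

x1: False,  x2: False,  x3: True,  x4: True,  x5: True,  x6: False,  x7: False,  x8: False

Case x8 = False:
(x3) alone gives x3 = True.
(¬x2) alone gives x2 = False.
(¬x1) alone gives x1 = False.
(¬x7) alone gives x7 = False.
(¬x6) alone gives x6 = False.
(x5) alone gives x5 = True.
Every clause is now satisfied; x4 is unconstrained.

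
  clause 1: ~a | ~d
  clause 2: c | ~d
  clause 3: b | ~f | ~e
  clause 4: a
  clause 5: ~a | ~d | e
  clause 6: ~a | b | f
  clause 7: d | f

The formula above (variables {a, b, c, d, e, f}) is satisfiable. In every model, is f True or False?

True

Suppose f = 0.
(a) alone gives a = 1.
(~d) alone gives d = 0.
Now (d) is unsatisfied and unit — conflict.
So every satisfying assignment has f = True.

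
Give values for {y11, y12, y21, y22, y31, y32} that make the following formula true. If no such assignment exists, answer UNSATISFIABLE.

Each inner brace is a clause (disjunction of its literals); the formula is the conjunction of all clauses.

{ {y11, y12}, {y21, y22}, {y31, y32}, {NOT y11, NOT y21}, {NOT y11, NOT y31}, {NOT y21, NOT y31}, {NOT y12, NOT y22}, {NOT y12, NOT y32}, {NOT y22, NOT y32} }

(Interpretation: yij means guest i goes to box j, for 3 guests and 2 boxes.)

Try y11 = true.
From the singleton clause (NOT y21), y21 = false.
From the singleton clause (y22), y22 = true.
From the singleton clause (NOT y31), y31 = false.
From the singleton clause (y32), y32 = true.
But (NOT y32) is also a unit clause — contradiction.
Undo y11 and try y11 = false.
From the singleton clause (y12), y12 = true.
From the singleton clause (NOT y22), y22 = false.
From the singleton clause (y21), y21 = true.
From the singleton clause (NOT y31), y31 = false.
From the singleton clause (y32), y32 = true.
But (NOT y32) is also a unit clause — contradiction.
Both values of y11 lead to a conflict.

UNSATISFIABLE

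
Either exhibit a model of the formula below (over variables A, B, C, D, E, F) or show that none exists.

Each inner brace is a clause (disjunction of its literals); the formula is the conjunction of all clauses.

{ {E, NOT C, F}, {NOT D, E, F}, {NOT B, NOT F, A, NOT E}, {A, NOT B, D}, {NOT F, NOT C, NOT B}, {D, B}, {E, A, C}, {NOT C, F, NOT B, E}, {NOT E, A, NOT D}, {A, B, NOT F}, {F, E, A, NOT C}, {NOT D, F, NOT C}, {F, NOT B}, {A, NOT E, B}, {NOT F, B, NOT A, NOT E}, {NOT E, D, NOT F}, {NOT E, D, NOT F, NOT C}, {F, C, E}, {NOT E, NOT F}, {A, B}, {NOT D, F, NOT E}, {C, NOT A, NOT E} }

Try D = false.
From the singleton clause (B), B = true.
From the singleton clause (A), A = true.
From the singleton clause (F), F = true.
From the singleton clause (NOT C), C = false.
From the singleton clause (NOT E), E = false.
This assignment satisfies each clause.

A: true; B: true; C: false; D: false; E: false; F: true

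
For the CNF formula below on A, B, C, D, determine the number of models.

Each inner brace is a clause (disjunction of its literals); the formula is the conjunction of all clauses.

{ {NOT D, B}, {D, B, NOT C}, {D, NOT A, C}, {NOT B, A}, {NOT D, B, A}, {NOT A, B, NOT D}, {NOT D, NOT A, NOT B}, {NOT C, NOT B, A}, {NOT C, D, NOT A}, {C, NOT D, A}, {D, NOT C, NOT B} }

1

There are 2^4 = 16 truth assignments over (A, B, C, D).
Split on C. With C = true, the clauses containing C are satisfied and NOT C drops from the rest; 0 of the 2^3 = 8 assignments to the other variables satisfy what remains.
With C = false, by the same count on the reduced clause set, 1 assignment works.
(One model: A=F, B=F, C=F, D=F.)
Total: 0 + 1 = 1.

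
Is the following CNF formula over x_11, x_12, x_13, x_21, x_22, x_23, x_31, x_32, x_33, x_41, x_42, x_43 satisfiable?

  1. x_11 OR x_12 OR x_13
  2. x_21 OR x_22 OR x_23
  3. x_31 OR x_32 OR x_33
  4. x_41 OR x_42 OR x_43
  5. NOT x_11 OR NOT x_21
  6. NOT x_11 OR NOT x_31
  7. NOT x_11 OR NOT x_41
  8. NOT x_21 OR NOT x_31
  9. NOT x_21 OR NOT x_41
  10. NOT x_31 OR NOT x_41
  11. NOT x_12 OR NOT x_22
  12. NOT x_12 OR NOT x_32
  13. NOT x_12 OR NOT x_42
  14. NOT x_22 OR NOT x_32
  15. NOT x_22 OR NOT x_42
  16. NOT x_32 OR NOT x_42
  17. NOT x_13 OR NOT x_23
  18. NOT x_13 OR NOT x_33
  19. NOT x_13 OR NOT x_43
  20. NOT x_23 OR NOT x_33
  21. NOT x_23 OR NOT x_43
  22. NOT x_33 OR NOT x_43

Case x_11 = false:
Case x_12 = true:
(NOT x_22) alone gives x_22 = false.
(NOT x_32) alone gives x_32 = false.
(NOT x_42) alone gives x_42 = false.
Case x_21 = true:
(NOT x_31) alone gives x_31 = false.
(x_33) alone gives x_33 = true.
(NOT x_41) alone gives x_41 = false.
(x_43) alone gives x_43 = true.
That conflicts with the unit clause (NOT x_43).
Undo x_21 and try x_21 = false.
(x_23) alone gives x_23 = true.
(NOT x_13) alone gives x_13 = false.
(NOT x_33) alone gives x_33 = false.
(x_31) alone gives x_31 = true.
(NOT x_41) alone gives x_41 = false.
(x_43) alone gives x_43 = true.
That conflicts with the unit clause (NOT x_43).
Either choice for x_21 ends in contradiction.
Undo x_12 and try x_12 = false.
(x_13) alone gives x_13 = true.
(NOT x_23) alone gives x_23 = false.
(NOT x_33) alone gives x_33 = false.
(NOT x_43) alone gives x_43 = false.
Case x_21 = true:
(NOT x_31) alone gives x_31 = false.
(x_32) alone gives x_32 = true.
(NOT x_41) alone gives x_41 = false.
(x_42) alone gives x_42 = true.
That conflicts with the unit clause (NOT x_42).
Undo x_21 and try x_21 = false.
(x_22) alone gives x_22 = true.
(NOT x_32) alone gives x_32 = false.
(x_31) alone gives x_31 = true.
(NOT x_41) alone gives x_41 = false.
(x_42) alone gives x_42 = true.
That conflicts with the unit clause (NOT x_42).
Either choice for x_21 ends in contradiction.
Either choice for x_12 ends in contradiction.
Undo x_11 and try x_11 = true.
(NOT x_21) alone gives x_21 = false.
(NOT x_31) alone gives x_31 = false.
(NOT x_41) alone gives x_41 = false.
Case x_22 = true:
(NOT x_12) alone gives x_12 = false.
(NOT x_32) alone gives x_32 = false.
(x_33) alone gives x_33 = true.
(NOT x_42) alone gives x_42 = false.
(x_43) alone gives x_43 = true.
That conflicts with the unit clause (NOT x_43).
Undo x_22 and try x_22 = false.
(x_23) alone gives x_23 = true.
(NOT x_13) alone gives x_13 = false.
(NOT x_33) alone gives x_33 = false.
(x_32) alone gives x_32 = true.
(NOT x_12) alone gives x_12 = false.
(NOT x_42) alone gives x_42 = false.
(x_43) alone gives x_43 = true.
That conflicts with the unit clause (NOT x_43).
Either choice for x_22 ends in contradiction.
Either choice for x_11 ends in contradiction.
No assignment satisfies every clause.

Unsatisfiable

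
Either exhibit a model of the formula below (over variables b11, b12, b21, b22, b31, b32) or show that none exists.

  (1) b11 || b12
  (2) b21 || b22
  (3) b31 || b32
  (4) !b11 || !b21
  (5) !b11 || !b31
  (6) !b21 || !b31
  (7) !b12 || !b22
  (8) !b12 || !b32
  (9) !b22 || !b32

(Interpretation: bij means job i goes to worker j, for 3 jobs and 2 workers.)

UNSATISFIABLE

Branch on b11: set b11 = true.
The clause (!b21) is unit, so b21 = false.
The clause (b22) is unit, so b22 = true.
The clause (!b31) is unit, so b31 = false.
The clause (b32) is unit, so b32 = true.
But (!b32) is also a unit clause — contradiction.
Undo b11 and try b11 = false.
The clause (b12) is unit, so b12 = true.
The clause (!b22) is unit, so b22 = false.
The clause (b21) is unit, so b21 = true.
The clause (!b31) is unit, so b31 = false.
The clause (b32) is unit, so b32 = true.
But (!b32) is also a unit clause — contradiction.
Either choice for b11 ends in contradiction.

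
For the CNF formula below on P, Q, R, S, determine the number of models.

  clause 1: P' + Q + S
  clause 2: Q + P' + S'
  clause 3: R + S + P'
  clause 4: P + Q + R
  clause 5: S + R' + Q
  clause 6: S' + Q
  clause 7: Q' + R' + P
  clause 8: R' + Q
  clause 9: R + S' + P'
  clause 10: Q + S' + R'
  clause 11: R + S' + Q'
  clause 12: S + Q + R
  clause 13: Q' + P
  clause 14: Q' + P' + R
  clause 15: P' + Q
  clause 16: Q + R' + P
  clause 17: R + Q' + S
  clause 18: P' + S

1

There are 2^4 = 16 truth assignments over (P, Q, R, S).
Check each against the 18 clauses (columns in the order P, Q, R, S):
  F F F F  ✗ fails (P + Q + R)
  F F F T  ✗ fails (P + Q + R)
  F F T F  ✗ fails (S + R' + Q)
  F F T T  ✗ fails (S' + Q)
  F T F F  ✗ fails (Q' + P)
  F T F T  ✗ fails (R + S' + Q')
  F T T F  ✗ fails (Q' + R' + P)
  F T T T  ✗ fails (Q' + R' + P)
  T F F F  ✗ fails (P' + Q + S)
  T F F T  ✗ fails (Q + P' + S')
  T F T F  ✗ fails (P' + Q + S)
  T F T T  ✗ fails (Q + P' + S')
  T T F F  ✗ fails (R + S + P')
  T T F T  ✗ fails (R + S' + P')
  T T T F  ✗ fails (P' + S)
  T T T T  ✓ satisfies all
1 of the 16 rows is a model.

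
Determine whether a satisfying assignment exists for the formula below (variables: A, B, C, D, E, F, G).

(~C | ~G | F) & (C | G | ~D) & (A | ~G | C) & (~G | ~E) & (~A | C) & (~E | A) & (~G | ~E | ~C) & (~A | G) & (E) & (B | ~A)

Unsatisfiable

Unit clause (E) forces E = 1.
Unit clause (~G) forces G = 0.
Unit clause (A) forces A = 1.
Now (~A) is unsatisfied and unit — conflict.
No assignment satisfies every clause.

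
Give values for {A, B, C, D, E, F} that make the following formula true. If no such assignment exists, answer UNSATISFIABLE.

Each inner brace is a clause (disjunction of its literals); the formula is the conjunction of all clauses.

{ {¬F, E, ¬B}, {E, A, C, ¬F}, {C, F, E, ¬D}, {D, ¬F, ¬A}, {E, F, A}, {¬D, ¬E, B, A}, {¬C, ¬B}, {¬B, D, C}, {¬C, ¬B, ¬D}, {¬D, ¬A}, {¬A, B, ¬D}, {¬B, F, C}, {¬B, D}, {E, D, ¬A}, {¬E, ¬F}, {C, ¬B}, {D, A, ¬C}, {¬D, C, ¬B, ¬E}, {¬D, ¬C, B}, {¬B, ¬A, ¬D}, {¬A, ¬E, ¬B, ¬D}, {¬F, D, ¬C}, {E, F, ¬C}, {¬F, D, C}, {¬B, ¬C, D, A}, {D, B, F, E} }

A ↦ True,  B ↦ False,  C ↦ True,  D ↦ False,  E ↦ True,  F ↦ False

Case C = True:
(¬B) alone gives B = False.
(¬D) alone gives D = False.
(A) alone gives A = True.
(¬F) alone gives F = False.
(E) alone gives E = True.
This assignment satisfies each clause.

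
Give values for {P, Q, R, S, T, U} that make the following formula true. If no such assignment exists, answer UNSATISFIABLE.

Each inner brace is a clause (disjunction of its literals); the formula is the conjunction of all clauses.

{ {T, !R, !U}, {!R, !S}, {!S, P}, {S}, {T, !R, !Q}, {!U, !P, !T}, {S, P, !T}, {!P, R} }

UNSATISFIABLE

(S) alone gives S = true.
(!R) alone gives R = false.
(P) alone gives P = true.
Now (!P) is unsatisfied and unit — conflict.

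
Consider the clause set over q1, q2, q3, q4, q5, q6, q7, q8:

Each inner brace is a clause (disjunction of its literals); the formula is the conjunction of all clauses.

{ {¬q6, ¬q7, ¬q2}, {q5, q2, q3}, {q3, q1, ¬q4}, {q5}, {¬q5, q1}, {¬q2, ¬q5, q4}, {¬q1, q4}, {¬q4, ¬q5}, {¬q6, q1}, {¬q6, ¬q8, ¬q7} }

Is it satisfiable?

From the singleton clause (q5), q5 = True.
From the singleton clause (q1), q1 = True.
From the singleton clause (q4), q4 = True.
That conflicts with the unit clause (¬q4).
No assignment satisfies every clause.

No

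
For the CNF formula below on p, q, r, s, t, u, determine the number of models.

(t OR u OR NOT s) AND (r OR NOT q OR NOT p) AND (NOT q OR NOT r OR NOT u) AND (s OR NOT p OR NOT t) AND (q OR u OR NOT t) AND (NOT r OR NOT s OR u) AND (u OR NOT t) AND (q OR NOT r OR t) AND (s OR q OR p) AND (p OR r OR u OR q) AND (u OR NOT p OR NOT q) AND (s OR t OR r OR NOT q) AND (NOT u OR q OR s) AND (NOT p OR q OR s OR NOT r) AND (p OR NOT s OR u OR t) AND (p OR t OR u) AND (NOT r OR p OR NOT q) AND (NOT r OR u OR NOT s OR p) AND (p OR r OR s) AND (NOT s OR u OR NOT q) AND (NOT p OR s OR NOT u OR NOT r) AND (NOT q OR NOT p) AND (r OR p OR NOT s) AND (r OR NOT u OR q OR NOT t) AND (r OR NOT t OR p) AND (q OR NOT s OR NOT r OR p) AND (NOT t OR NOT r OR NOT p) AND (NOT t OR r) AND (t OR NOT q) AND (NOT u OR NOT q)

2

There are 2^6 = 64 truth assignments over (p, q, r, s, t, u).
Split on t. With t = true, the clauses containing t are satisfied and NOT t drops from the rest; 0 of the 2^5 = 32 assignments to the other variables satisfy what remains.
With t = false, by the same count on the reduced clause set, 2 assignments work.
(One model: p=T, q=F, r=F, s=F, t=F, u=F.)
Total: 0 + 2 = 2.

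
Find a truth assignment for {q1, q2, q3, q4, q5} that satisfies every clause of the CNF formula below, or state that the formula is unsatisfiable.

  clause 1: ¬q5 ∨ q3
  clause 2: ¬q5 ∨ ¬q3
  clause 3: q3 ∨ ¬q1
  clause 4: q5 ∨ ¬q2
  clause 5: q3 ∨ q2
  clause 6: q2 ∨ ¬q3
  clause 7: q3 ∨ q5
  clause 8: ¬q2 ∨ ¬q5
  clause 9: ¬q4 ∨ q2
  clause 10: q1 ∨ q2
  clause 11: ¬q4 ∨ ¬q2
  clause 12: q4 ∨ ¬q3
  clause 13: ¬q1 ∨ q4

Try q5 = False.
From the singleton clause (¬q2), q2 = False.
From the singleton clause (q3), q3 = True.
That conflicts with the unit clause (¬q3).
That branch fails; take q5 = True instead.
From the singleton clause (q3), q3 = True.
That conflicts with the unit clause (¬q3).
Neither q5 = True nor q5 = False works.

UNSATISFIABLE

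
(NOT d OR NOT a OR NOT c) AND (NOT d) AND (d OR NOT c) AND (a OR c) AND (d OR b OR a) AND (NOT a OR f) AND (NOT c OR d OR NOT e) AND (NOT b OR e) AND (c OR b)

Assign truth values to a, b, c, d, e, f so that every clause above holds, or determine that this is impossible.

(NOT d) alone gives d = false.
(NOT c) alone gives c = false.
(a) alone gives a = true.
(f) alone gives f = true.
(b) alone gives b = true.
(e) alone gives e = true.
This assignment satisfies each clause.

a=true; b=true; c=false; d=false; e=true; f=true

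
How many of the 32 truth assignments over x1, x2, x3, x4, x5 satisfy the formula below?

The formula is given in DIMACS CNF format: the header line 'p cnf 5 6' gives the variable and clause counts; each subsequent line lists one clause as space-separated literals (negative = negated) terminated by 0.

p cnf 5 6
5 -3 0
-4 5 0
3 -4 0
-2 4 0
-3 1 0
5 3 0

5

There are 2^5 = 32 truth assignments over (x1, x2, x3, x4, x5).
Split on x5. With x5 = True, the clauses containing x5 are satisfied and ¬x5 drops from the rest; 5 of the 2^4 = 16 assignments to the other variables satisfy what remains.
With x5 = False, by the same count on the reduced clause set, 0 assignments work.
Total: 5 + 0 = 5.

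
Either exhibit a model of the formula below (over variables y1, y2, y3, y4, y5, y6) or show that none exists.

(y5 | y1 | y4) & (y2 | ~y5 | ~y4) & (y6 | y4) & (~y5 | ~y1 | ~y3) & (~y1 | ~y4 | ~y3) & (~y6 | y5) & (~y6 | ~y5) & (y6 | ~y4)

UNSATISFIABLE

Suppose y6 = 1.
From the singleton clause (y5), y5 = 1.
Now (~y5) is unsatisfied and unit — conflict.
Undo y6 and try y6 = 0.
From the singleton clause (y4), y4 = 1.
Now (~y4) is unsatisfied and unit — conflict.
Either choice for y6 ends in contradiction.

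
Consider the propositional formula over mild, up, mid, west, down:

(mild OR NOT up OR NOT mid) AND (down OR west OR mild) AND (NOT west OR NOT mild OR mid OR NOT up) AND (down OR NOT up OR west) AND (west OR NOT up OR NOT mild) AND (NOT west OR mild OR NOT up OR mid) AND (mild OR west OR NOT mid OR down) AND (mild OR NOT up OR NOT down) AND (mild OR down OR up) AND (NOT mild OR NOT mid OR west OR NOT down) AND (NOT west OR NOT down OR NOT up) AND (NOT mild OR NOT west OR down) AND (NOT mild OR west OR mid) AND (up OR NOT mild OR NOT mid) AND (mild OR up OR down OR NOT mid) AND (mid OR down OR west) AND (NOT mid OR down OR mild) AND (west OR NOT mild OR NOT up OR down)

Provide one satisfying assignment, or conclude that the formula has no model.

mild=false; up=false; mid=false; west=false; down=true

Case mild = false:
Case up = false:
(down) alone gives down = true.
All clauses hold; mid, west can take either value.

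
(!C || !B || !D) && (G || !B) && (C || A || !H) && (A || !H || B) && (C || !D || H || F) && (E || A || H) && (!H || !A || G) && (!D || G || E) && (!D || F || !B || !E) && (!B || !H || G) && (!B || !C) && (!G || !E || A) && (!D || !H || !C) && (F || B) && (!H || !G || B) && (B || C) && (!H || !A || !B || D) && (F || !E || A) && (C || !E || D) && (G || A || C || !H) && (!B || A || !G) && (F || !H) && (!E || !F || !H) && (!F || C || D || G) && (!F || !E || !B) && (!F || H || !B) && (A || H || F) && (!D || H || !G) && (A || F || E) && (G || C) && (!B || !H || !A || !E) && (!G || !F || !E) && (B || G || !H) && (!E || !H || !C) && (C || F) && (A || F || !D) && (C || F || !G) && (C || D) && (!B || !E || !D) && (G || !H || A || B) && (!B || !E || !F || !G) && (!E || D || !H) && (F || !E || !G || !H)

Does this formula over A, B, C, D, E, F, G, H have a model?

Try G = true.
Try B = true.
Unit clause (!C) forces C = false.
Unit clause (A) forces A = true.
Unit clause (F) forces F = true.
Unit clause (!E) forces E = false.
Unit clause (H) forces H = true.
Unit clause (D) forces D = true.
All clauses are satisfied.
A satisfying assignment: A: true,  B: true,  C: false,  D: true,  E: false,  F: true,  G: true,  H: true.

Satisfiable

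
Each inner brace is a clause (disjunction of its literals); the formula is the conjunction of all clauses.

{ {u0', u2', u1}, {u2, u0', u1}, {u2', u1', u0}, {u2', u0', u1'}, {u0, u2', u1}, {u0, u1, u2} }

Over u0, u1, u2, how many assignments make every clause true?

There are 2^3 = 8 truth assignments over (u0, u1, u2).
Check each against the 6 clauses (columns in the order u0, u1, u2):
  F F F  ✗ fails (u0 + u1 + u2)
  F F T  ✗ fails (u0 + u2' + u1)
  F T F  ✓ satisfies all
  F T T  ✗ fails (u2' + u1' + u0)
  T F F  ✗ fails (u2 + u0' + u1)
  T F T  ✗ fails (u0' + u2' + u1)
  T T F  ✓ satisfies all
  T T T  ✗ fails (u2' + u0' + u1')
2 of the 8 rows are models.

2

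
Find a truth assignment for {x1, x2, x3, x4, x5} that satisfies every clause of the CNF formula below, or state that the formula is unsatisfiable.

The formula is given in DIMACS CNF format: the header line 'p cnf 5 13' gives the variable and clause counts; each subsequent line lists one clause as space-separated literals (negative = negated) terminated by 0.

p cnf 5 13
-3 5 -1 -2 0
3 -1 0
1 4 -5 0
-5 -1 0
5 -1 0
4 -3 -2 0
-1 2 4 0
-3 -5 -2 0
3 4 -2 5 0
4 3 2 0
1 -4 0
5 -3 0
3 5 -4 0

Suppose x3 = True.
Unit clause (x5) forces x5 = True.
Unit clause (¬x1) forces x1 = False.
Unit clause (x4) forces x4 = True.
But (¬x4) is also a unit clause — contradiction.
That branch fails; take x3 = False instead.
Unit clause (¬x1) forces x1 = False.
Unit clause (¬x4) forces x4 = False.
Unit clause (¬x5) forces x5 = False.
Unit clause (¬x2) forces x2 = False.
But (x2) is also a unit clause — contradiction.
Neither x3 = True nor x3 = False works.

UNSATISFIABLE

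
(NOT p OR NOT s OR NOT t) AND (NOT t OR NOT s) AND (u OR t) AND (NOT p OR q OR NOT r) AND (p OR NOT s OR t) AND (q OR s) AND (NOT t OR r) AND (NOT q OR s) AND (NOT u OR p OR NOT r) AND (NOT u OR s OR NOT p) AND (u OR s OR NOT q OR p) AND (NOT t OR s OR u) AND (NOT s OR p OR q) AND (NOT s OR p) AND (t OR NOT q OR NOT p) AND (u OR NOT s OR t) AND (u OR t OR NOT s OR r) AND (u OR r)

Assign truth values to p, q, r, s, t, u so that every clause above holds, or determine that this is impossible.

Branch on t: set t = false.
The clause (u) is unit, so u = true.
Branch on p: set p = true.
The clause (s) is unit, so s = true.
The clause (NOT q) is unit, so q = false.
The clause (NOT r) is unit, so r = false.
Every clause now holds.

p=true; q=false; r=false; s=true; t=false; u=true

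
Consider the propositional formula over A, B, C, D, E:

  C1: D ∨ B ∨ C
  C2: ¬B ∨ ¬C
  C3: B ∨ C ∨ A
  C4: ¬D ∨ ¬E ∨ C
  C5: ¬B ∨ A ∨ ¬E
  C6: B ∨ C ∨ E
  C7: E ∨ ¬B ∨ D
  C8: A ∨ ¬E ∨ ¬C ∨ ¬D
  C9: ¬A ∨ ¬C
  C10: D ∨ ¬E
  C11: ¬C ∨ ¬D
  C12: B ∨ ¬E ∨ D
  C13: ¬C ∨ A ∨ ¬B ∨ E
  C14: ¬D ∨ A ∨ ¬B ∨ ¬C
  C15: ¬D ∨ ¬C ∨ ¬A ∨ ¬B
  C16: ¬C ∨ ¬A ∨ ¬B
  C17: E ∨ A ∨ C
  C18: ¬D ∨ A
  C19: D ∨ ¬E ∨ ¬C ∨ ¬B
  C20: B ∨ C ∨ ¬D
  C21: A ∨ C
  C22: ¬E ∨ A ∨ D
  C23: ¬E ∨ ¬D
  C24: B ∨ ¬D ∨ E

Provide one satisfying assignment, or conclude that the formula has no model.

Branch on B: set B = True.
From the singleton clause (¬C), C = False.
From the singleton clause (A), A = True.
Branch on D: set D = True.
From the singleton clause (¬E), E = False.
Every clause now holds.

A ↦ True, B ↦ True, C ↦ False, D ↦ True, E ↦ False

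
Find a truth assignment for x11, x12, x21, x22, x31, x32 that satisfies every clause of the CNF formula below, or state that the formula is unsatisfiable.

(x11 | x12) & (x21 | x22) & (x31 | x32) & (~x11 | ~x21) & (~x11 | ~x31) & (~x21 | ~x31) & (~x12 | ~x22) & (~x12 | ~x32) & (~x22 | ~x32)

UNSATISFIABLE

Try x11 = 1.
The clause (~x21) is unit, so x21 = 0.
The clause (x22) is unit, so x22 = 1.
The clause (~x31) is unit, so x31 = 0.
The clause (x32) is unit, so x32 = 1.
Now (~x32) is unsatisfied and unit — conflict.
Undo x11 and try x11 = 0.
The clause (x12) is unit, so x12 = 1.
The clause (~x22) is unit, so x22 = 0.
The clause (x21) is unit, so x21 = 1.
The clause (~x31) is unit, so x31 = 0.
The clause (x32) is unit, so x32 = 1.
Now (~x32) is unsatisfied and unit — conflict.
Both values of x11 lead to a conflict.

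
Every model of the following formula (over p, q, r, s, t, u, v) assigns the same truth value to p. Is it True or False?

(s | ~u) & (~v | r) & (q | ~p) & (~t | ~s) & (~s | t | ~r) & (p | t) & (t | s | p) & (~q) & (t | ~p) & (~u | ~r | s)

False

Suppose p = 1.
(q) alone gives q = 1.
But (~q) is also a unit clause — contradiction.
So every satisfying assignment has p = False.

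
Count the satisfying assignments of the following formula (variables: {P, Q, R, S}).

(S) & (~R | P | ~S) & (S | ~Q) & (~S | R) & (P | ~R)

There are 2^4 = 16 truth assignments over (P, Q, R, S).
Split on Q. With Q = 1, the clauses containing Q are satisfied and ~Q drops from the rest; 1 of the 2^3 = 8 assignments to the other variables satisfy what remains.
With Q = 0, by the same count on the reduced clause set, 1 assignment works.
Total: 1 + 1 = 2.

2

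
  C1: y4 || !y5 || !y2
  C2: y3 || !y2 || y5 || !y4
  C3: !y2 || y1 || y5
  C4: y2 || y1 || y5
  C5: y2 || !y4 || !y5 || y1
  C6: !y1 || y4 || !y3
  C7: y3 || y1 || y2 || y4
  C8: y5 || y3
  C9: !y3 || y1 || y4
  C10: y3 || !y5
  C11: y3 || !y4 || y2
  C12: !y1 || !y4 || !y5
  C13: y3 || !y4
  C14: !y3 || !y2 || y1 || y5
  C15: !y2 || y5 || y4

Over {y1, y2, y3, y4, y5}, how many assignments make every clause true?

3

There are 2^5 = 32 truth assignments over (y1, y2, y3, y4, y5).
Split on y4. With y4 = true, the clauses containing y4 are satisfied and !y4 drops from the rest; 3 of the 2^4 = 16 assignments to the other variables satisfy what remains.
With y4 = false, by the same count on the reduced clause set, 0 assignments work.
(One model: y1=F, y2=T, y3=T, y4=T, y5=T.)
Total: 3 + 0 = 3.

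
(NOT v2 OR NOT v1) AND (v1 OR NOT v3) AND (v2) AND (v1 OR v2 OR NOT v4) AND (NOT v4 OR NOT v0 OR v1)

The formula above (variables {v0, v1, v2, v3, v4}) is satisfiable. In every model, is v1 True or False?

Suppose v1 = true.
(NOT v2) alone gives v2 = false.
But (v2) is also a unit clause — contradiction.
So every satisfying assignment has v1 = False.

False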